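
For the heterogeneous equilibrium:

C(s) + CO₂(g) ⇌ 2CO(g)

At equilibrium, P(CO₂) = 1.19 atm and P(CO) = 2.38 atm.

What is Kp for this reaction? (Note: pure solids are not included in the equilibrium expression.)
K_p = 4.760

Solid C is excluded.
Kp = P(CO)²/P(CO₂) = (2.38)²/1.19 = 5.664/1.19 = 4.760.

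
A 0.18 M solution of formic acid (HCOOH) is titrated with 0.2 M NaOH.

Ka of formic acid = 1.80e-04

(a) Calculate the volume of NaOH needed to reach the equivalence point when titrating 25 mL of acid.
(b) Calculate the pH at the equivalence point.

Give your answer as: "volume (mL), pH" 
V = 22.5 mL, pH = 8.36

(a) At equivalence: moles acid = moles base.
moles acid = 0.18 × 0.025 = 0.0045 mol; V_NaOH = 0.0045/0.2 = 0.0225 L = 22.5 mL.
(b) At equivalence, all acid → conjugate base A⁻ at [A⁻] = 0.0045/0.0475 = 0.09474 M.
Kb = Kw/Ka = 1.0e-14/1.80e-04 = 5.556e-11; [OH⁻] = √(Kb·[A⁻]) = 2.294e-06; pOH = 5.64; pH = 14 − pOH = 8.36.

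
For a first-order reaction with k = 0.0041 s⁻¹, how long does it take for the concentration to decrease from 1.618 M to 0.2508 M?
454.70 s

From ln[A] = ln[A]₀ - k·t: t = ln([A]₀/[A])/k = ln(1.618/0.2508)/0.0041 = ln(6.4514)/0.0041 = 1.8643/0.0041 = 454.70 s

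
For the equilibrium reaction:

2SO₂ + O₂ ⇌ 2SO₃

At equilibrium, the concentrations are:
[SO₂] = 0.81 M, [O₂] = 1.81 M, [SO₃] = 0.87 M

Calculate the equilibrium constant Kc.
K_c = 0.6374

Kc = ([SO₃]^2) / ([SO₂]^2 × [O₂])
   = ((0.87)^2) / ((0.81)^2·(1.81))
   = 0.7569 / 1.1875 = 0.6374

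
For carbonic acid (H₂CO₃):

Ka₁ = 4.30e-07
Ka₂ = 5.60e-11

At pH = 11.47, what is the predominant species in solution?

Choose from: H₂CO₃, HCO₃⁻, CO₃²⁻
CO₃²⁻

pKa1 = 6.37, pKa2 = 10.25. Each pKa is the crossover between adjacent species; pH = 11.47 lies in the region where CO₃²⁻ predominates.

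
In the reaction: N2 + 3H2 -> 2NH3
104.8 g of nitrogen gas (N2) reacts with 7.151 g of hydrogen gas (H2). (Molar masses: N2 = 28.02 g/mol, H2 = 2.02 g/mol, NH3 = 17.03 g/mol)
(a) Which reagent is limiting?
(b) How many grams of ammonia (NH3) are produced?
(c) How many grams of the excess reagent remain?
(a) H2, (b) 40.19 g, (c) 71.74 g

Moles of N2 = 104.8 g ÷ 28.02 g/mol = 3.74019 mol
Moles of H2 = 7.151 g ÷ 2.02 g/mol = 3.5401 mol
Moles ÷ coefficient: N2: 3.74019/1 = 3.74, H2: 3.5401/3 = 1.18
(a) H2 has the smaller value, so H2 is the limiting reagent.
(b) Moles of NH3 = 3.5401 mol H2 × (2/3) = 2.36007 mol; mass = 2.36007 mol × 17.03 g/mol = 40.19 g
(c) N2 consumed = 3.5401 × (1/3) = 1.18003 mol; remaining = 3.74019 − 1.18003 = 2.56015 mol; mass = 2.56015 mol × 28.02 g/mol = 71.74 g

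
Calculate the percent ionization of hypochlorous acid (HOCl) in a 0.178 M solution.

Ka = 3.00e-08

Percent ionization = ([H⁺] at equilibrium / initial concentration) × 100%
Percent ionization = 0.041%

Let x = [H⁺]. Ka = x²/(C - x) ⇒ x² + (3.00e-08)x - (3.00e-08)(0.178) = 0. x = 7.3060e-05. Percent = (7.3060e-05/0.178) × 100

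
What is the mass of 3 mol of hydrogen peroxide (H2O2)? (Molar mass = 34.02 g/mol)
Mass = 3 mol × 34.02 g/mol = 102.1 g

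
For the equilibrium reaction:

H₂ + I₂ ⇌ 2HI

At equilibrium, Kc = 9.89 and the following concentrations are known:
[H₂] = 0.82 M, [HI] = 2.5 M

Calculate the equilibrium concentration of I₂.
[I₂] = 0.7707 M

Kc = ([HI]^2) / ([H₂] × [I₂]) = 9.89
[I₂]^1 = (product terms)/(Kc · other reactant terms) = 6.25 / (9.89 · 0.82) = 0.77067
[I₂] = 0.7707 M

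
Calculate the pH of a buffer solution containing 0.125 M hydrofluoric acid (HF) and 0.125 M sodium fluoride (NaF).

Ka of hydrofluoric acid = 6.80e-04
pH = 3.17

pKa = -log(6.80e-04) = 3.17. pH = pKa + log([A⁻]/[HA]) = 3.17 + log(0.125/0.125)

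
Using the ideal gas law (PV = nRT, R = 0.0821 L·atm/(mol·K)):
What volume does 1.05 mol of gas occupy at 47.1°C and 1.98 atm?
T = 47.1°C + 273.15 = 320.25 K
V = nRT/P = (1.05 × 0.0821 × 320.25) / 1.98
V = 13.94 L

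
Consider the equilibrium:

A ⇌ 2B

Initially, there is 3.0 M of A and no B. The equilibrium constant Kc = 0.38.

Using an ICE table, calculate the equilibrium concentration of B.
[B] = 0.977 M

ICE: [A] = 3.0 − x, [B] = 2x.
Kc = (2x)²/(3.0 − x) = 0.38 ⇒ 4x² + 0.38x − 1.14 = 0.
x = (−0.38 + √(0.38² + 4·4·1.14))/(2·4) = (−0.38 + √18.384)/8 = 0.48846.
[B] = 2x = 0.977 M.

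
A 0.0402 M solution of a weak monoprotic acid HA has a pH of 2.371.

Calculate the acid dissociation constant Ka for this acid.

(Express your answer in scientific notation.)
K_a = 5.04e-04

[H⁺] = 10^(−pH) = 10^(−2.371) = 4.256e-03 M. For HA ⇌ H⁺ + A⁻, Ka = x²/(C − x) = (4.256e-03)²/(0.0402 − 4.256e-03) = 5.04e-04.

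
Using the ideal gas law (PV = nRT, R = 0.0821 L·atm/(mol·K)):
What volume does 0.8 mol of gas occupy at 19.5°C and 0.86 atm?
T = 19.5°C + 273.15 = 292.65 K
V = nRT/P = (0.8 × 0.0821 × 292.65) / 0.86
V = 22.35 L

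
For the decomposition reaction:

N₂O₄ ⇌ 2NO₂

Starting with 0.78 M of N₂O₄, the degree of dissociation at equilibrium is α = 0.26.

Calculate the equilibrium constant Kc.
K_c = 0.2850

x = α·[A]₀ = 0.26 × 0.78 = 0.2028 M dissociated.
At eq: [N₂O₄] = 0.78 − 0.2028 = 0.5772 M; [NO₂] = 2x = 0.4056 M.
Kc = [NO₂]²/[N₂O₄] = (0.4056)²/0.5772 = 0.285.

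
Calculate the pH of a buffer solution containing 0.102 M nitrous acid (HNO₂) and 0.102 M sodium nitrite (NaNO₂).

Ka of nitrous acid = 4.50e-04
pH = 3.35

pKa = -log(4.50e-04) = 3.35. pH = pKa + log([A⁻]/[HA]) = 3.35 + log(0.102/0.102)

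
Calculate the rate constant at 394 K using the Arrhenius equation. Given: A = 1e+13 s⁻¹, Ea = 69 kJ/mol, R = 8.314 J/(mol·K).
7.11e+03 s⁻¹

k = A·exp(-Ea/(R·T)) = 1e+13·exp(-69000/(8.314·394)) = 1e+13·exp(-21.0641) = 1e+13·7.1118e-10 = 7.11e+03 s⁻¹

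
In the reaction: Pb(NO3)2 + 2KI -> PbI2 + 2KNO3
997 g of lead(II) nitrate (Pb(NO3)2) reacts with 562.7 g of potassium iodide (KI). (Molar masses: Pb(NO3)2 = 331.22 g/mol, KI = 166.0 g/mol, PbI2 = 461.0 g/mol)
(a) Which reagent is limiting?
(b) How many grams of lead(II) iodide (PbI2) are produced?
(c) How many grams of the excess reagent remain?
(a) KI, (b) 781.3 g, (c) 435.6 g

Moles of Pb(NO3)2 = 997 g ÷ 331.22 g/mol = 3.01008 mol
Moles of KI = 562.7 g ÷ 166.0 g/mol = 3.38976 mol
Moles ÷ coefficient: Pb(NO3)2: 3.01008/1 = 3.01, KI: 3.38976/2 = 1.695
(a) KI has the smaller value, so KI is the limiting reagent.
(b) Moles of PbI2 = 3.38976 mol KI × (1/2) = 1.69488 mol; mass = 1.69488 mol × 461.0 g/mol = 781.3 g
(c) Pb(NO3)2 consumed = 3.38976 × (1/2) = 1.69488 mol; remaining = 3.01008 − 1.69488 = 1.3152 mol; mass = 1.3152 mol × 331.22 g/mol = 435.6 g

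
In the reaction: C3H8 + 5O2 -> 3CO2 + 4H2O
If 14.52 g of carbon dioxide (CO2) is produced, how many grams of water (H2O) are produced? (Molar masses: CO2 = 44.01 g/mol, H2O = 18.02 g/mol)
Moles of CO2 = 14.52 g ÷ 44.01 g/mol = 0.329925 mol
Mole ratio: 4 mol H2O / 3 mol CO2
Moles of H2O = 0.329925 × (4/3) = 0.4399 mol
Mass of H2O = 0.4399 mol × 18.02 g/mol = 7.927 g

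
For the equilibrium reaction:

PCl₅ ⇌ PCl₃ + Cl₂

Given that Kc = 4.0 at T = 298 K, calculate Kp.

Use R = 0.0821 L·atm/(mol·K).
K_p = 97.8632

Δn = (moles gaseous products) − (moles gaseous reactants) = 1
T = 298 K; RT = 0.0821 × 298 = 24.4658
Kp = Kc·(RT)^Δn = 4.0 × (24.4658)^1 = 4.0 × 24.4658 = 97.8632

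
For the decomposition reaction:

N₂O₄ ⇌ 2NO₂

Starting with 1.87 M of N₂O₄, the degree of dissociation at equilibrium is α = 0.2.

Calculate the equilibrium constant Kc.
K_c = 0.3740

x = α·[A]₀ = 0.2 × 1.87 = 0.374 M dissociated.
At eq: [N₂O₄] = 1.87 − 0.374 = 1.496 M; [NO₂] = 2x = 0.748 M.
Kc = [NO₂]²/[N₂O₄] = (0.748)²/1.496 = 0.374.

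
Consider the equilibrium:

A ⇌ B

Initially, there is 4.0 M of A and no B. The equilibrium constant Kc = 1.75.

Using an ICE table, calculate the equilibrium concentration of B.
[B] = 2.545 M

ICE: [A] = 4.0 − x, [B] = x.
Kc = x/(4.0 − x) = 1.75 ⇒ x = 1.75·4.0/(1 + 1.75) = 7/2.75 = 2.545.
[B] = x = 2.545 M.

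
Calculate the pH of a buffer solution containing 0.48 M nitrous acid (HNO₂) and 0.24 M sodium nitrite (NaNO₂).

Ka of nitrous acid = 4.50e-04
pH = 3.05

pKa = -log(4.50e-04) = 3.35. pH = pKa + log([A⁻]/[HA]) = 3.35 + log(0.24/0.48)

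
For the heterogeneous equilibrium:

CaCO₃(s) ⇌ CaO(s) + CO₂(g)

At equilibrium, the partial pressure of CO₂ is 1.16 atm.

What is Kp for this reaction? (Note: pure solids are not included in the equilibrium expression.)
K_p = 1.16

Solids (CaCO₃, CaO) have activity 1 and are excluded.
Kp = P(CO₂) = 1.16.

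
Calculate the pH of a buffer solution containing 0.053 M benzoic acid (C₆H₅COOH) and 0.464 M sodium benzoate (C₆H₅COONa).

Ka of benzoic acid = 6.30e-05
pH = 5.14

pKa = -log(6.30e-05) = 4.20. pH = pKa + log([A⁻]/[HA]) = 4.20 + log(0.464/0.053)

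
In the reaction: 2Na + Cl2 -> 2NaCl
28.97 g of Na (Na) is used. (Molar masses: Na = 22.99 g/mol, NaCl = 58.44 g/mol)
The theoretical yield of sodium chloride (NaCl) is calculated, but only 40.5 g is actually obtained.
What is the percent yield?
Moles of Na = 28.97 g ÷ 22.99 g/mol = 1.26011 mol
Mole ratio: 2 mol NaCl / 2 mol Na
Moles of NaCl = 1.26011 × (2/2) = 1.26011 mol
Theoretical yield = 1.26011 mol × 58.44 g/mol = 73.641 g
Actual yield = 40.5 g
Percent yield = (40.5 / 73.641) × 100% = 55.0%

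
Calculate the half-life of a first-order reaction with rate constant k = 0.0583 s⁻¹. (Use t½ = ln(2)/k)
11.89 s

t½ = ln(2)/k = 0.6931/0.0583 = 11.89 s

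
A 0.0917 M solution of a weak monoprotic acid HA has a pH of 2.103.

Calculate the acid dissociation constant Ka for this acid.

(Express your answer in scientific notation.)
K_a = 7.43e-04

[H⁺] = 10^(−pH) = 10^(−2.103) = 7.889e-03 M. For HA ⇌ H⁺ + A⁻, Ka = x²/(C − x) = (7.889e-03)²/(0.0917 − 7.889e-03) = 7.43e-04.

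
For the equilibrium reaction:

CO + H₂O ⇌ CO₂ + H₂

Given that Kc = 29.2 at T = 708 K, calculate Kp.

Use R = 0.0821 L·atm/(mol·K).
K_p = 29.2000

Δn = (moles gaseous products) − (moles gaseous reactants) = 0
T = 708 K; RT = 0.0821 × 708 = 58.1268
Kp = Kc·(RT)^Δn = 29.2 × (58.1268)^0 = 29.2 × 1 = 29.2000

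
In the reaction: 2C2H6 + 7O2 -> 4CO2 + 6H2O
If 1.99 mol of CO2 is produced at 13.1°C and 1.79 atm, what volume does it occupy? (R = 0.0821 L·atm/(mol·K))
T = 13.1°C + 273.15 = 286.25 K
V = nRT/P = (1.99 × 0.0821 × 286.25) / 1.79
V = 26.13 L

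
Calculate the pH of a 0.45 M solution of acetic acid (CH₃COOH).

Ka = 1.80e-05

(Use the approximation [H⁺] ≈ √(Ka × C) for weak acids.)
pH = 2.55

[H⁺] = √(Ka × C) = √(1.80e-05 × 0.45) = 2.8460e-03. pH = -log(2.8460e-03)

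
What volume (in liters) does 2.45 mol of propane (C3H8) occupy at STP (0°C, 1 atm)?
At STP, 1 mol of gas occupies 22.4 L
Volume = 2.45 mol × 22.4 L/mol = 54.88 L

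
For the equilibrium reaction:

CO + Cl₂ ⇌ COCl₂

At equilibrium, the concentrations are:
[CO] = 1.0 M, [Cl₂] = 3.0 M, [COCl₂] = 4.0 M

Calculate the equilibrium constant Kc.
K_c = 1.3333

Kc = ([COCl₂]) / ([CO] × [Cl₂])
   = ((4.0)) / ((1.0)·(3.0))
   = 4 / 3 = 1.3333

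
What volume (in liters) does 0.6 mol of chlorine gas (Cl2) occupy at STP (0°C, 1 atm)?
At STP, 1 mol of gas occupies 22.4 L
Volume = 0.6 mol × 22.4 L/mol = 13.44 L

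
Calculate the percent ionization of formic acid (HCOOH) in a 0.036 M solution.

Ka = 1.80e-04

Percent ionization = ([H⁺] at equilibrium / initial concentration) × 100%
Percent ionization = 6.83%

Let x = [H⁺]. Ka = x²/(C - x) ⇒ x² + (1.80e-04)x - (1.80e-04)(0.036) = 0. x = 2.4572e-03. Percent = (2.4572e-03/0.036) × 100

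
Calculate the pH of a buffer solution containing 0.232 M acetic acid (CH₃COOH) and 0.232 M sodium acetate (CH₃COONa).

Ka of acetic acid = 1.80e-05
pH = 4.74

pKa = -log(1.80e-05) = 4.74. pH = pKa + log([A⁻]/[HA]) = 4.74 + log(0.232/0.232)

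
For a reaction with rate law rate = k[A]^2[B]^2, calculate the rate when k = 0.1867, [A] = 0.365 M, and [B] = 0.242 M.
0.001457 M/s

rate = k·[A]^2·[B]^2 = 0.1867·(0.365)^2·(0.242)^2 = 0.1867·0.133225·0.058564 = 0.001457 M/s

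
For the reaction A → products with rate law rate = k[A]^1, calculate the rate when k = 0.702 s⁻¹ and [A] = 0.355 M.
0.2492 M/s

rate = k·[A]^1 = 0.702·(0.355)^1 = 0.702·0.355 = 0.2492 M/s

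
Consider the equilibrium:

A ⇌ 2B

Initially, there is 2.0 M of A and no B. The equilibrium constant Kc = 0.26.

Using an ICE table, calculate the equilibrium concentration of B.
[B] = 0.659 M

ICE: [A] = 2.0 − x, [B] = 2x.
Kc = (2x)²/(2.0 − x) = 0.26 ⇒ 4x² + 0.26x − 0.52 = 0.
x = (−0.26 + √(0.26² + 4·4·0.52))/(2·4) = (−0.26 + √8.3876)/8 = 0.32952.
[B] = 2x = 0.659 M.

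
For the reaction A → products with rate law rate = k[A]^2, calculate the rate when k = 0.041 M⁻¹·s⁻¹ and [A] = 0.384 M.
0.006046 M/s

rate = k·[A]^2 = 0.041·(0.384)^2 = 0.041·0.147456 = 0.006046 M/s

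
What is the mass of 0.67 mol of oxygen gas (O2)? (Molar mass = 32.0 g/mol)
Mass = 0.67 mol × 32.0 g/mol = 21.44 g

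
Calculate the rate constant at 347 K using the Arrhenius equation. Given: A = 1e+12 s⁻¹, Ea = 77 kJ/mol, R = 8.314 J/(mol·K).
2.56e+00 s⁻¹

k = A·exp(-Ea/(R·T)) = 1e+12·exp(-77000/(8.314·347)) = 1e+12·exp(-26.6902) = 1e+12·2.5622e-12 = 2.56e+00 s⁻¹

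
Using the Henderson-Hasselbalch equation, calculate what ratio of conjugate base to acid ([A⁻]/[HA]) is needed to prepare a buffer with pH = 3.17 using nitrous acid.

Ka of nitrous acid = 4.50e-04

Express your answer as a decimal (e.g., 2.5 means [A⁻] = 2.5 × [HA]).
[A⁻]/[HA] = 0.666

pKa = −log(4.50e-04) = 3.3468. pH = pKa + log([A⁻]/[HA]). 3.17 = 3.3468 + log(ratio). log(ratio) = 3.17 − 3.3468 = -0.1768. ratio = 10^(-0.1768) = 0.666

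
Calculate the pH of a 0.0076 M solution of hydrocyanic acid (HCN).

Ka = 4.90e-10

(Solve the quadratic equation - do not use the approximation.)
pH = 5.71

x² + Ka×x - Ka×C = 0. Using quadratic formula: [H⁺] = 1.9295e-06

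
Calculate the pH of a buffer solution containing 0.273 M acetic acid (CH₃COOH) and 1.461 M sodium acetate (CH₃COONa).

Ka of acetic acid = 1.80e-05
pH = 5.47

pKa = -log(1.80e-05) = 4.74. pH = pKa + log([A⁻]/[HA]) = 4.74 + log(1.461/0.273)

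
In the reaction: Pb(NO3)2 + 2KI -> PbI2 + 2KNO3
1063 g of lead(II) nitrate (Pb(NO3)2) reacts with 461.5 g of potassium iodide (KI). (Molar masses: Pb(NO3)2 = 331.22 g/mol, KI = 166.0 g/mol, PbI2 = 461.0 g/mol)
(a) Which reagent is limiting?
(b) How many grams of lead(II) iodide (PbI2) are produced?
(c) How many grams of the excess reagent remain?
(a) KI, (b) 640.8 g, (c) 602.6 g

Moles of Pb(NO3)2 = 1063 g ÷ 331.22 g/mol = 3.20935 mol
Moles of KI = 461.5 g ÷ 166.0 g/mol = 2.78012 mol
Moles ÷ coefficient: Pb(NO3)2: 3.20935/1 = 3.209, KI: 2.78012/2 = 1.39
(a) KI has the smaller value, so KI is the limiting reagent.
(b) Moles of PbI2 = 2.78012 mol KI × (1/2) = 1.39006 mol; mass = 1.39006 mol × 461.0 g/mol = 640.8 g
(c) Pb(NO3)2 consumed = 2.78012 × (1/2) = 1.39006 mol; remaining = 3.20935 − 1.39006 = 1.81929 mol; mass = 1.81929 mol × 331.22 g/mol = 602.6 g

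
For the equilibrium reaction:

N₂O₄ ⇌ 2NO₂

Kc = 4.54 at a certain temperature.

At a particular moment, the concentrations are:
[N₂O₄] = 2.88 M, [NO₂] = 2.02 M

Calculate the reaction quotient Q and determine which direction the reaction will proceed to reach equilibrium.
Q = 1.417, Q < K, reaction proceeds forward (toward products)

Q = ([NO₂]^2) / ([N₂O₄])
  = ((2.02)^2) / ((2.88)) = 4.0804/2.88 = 1.417
Since Q = 1.417 < Kc = 4.54, the reaction proceeds forward (toward products) to reach equilibrium.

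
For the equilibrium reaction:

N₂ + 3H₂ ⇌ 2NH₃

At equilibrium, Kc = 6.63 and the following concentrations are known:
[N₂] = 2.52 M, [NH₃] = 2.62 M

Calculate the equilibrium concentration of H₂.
[H₂] = 0.7434 M

Kc = ([NH₃]^2) / ([N₂] × [H₂]^3) = 6.63
[H₂]^3 = (product terms)/(Kc · other reactant terms) = 6.8644 / (6.63 · 2.52) = 0.41085
[H₂] = (0.41085)^(1/3) = 0.7434 M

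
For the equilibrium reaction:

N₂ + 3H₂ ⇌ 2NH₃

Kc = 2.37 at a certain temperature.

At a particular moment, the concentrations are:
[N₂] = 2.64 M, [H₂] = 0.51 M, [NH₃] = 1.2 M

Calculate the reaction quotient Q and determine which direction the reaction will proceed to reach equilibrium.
Q = 4.112, Q > K, reaction proceeds reverse (toward reactants)

Q = ([NH₃]^2) / ([N₂] × [H₂]^3)
  = ((1.2)^2) / ((2.64)·(0.51)^3) = 1.44/0.3502 = 4.112
Since Q = 4.112 > Kc = 2.37, the reaction proceeds reverse (toward reactants) to reach equilibrium.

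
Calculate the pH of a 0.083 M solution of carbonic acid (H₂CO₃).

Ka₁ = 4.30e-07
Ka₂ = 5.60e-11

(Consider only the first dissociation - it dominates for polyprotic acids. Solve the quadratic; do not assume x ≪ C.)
pH = 3.72

x² + Ka₁·x − Ka₁·C = 0 with Ka₁ = 4.30e-07, C = 0.083.
x = (−Ka₁ + √(Ka₁² + 4·Ka₁·C))/2 = 1.8870e-04 M, so pH = 3.72.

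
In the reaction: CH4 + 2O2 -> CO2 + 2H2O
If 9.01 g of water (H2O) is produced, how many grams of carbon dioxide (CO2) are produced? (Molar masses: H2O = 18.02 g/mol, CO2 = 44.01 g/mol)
Moles of H2O = 9.01 g ÷ 18.02 g/mol = 0.5 mol
Mole ratio: 1 mol CO2 / 2 mol H2O
Moles of CO2 = 0.5 × (1/2) = 0.25 mol
Mass of CO2 = 0.25 mol × 44.01 g/mol = 11 g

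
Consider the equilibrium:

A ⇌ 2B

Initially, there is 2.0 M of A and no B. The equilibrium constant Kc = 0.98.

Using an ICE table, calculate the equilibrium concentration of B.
[B] = 1.176 M

ICE: [A] = 2.0 − x, [B] = 2x.
Kc = (2x)²/(2.0 − x) = 0.98 ⇒ 4x² + 0.98x − 1.96 = 0.
x = (−0.98 + √(0.98² + 4·4·1.96))/(2·4) = (−0.98 + √32.32)/8 = 0.58814.
[B] = 2x = 1.176 M.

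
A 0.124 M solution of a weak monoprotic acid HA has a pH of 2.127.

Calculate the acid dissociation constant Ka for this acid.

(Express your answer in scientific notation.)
K_a = 4.78e-04

[H⁺] = 10^(−pH) = 10^(−2.127) = 7.464e-03 M. For HA ⇌ H⁺ + A⁻, Ka = x²/(C − x) = (7.464e-03)²/(0.124 − 7.464e-03) = 4.78e-04.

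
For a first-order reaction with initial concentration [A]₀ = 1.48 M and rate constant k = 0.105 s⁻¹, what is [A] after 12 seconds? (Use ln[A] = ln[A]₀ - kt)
0.4198 M

ln[A] = ln[A]₀ - k·t = ln(1.48) - (0.105)·(12) = 0.3920 - 1.2600 = -0.8680
[A] = e^(-0.8680) = 0.4198 M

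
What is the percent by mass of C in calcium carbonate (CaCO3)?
Mass of C in formula = 12.01 × 1 = 12.01 g/mol
Molar mass = 100.09 g/mol
% C = (12.01/100.09) × 100% = 12.00%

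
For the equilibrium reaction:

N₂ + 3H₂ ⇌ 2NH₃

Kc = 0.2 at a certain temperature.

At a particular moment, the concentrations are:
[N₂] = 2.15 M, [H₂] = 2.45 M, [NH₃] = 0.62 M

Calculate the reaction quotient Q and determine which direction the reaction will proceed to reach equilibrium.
Q = 0.012, Q < K, reaction proceeds forward (toward products)

Q = ([NH₃]^2) / ([N₂] × [H₂]^3)
  = ((0.62)^2) / ((2.15)·(2.45)^3) = 0.3844/31.618 = 0.01216
Since Q = 0.01216 < Kc = 0.2, the reaction proceeds forward (toward products) to reach equilibrium.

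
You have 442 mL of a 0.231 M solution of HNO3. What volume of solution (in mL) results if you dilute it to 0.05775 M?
Using M₁V₁ = M₂V₂:
0.231 × 442 = 0.05775 × V₂
V₂ = (0.231 × 442) / 0.05775 = 1768 mL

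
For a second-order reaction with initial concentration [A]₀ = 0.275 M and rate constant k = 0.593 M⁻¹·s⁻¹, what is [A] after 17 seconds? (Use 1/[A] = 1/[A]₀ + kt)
0.0729 M

1/[A] = 1/[A]₀ + k·t = 1/0.275 + (0.593)·(17) = 3.6364 + 10.0810 = 13.7174
[A] = 1/13.7174 = 0.0729 M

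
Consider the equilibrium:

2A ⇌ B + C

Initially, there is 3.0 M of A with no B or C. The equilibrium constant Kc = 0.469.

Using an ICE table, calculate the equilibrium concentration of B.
[B] = 0.867 M

ICE: [A] = 3.0 − 2x, [B] = [C] = x.
Kc = x²/(3.0 − 2x)² = 0.469 ⇒ √Kc = x/(3.0 − 2x).
x = √0.469·3.0/(1 + 2√0.469) = 0.68484·3.0/2.3697 = 0.867.
[B] = x = 0.867 M.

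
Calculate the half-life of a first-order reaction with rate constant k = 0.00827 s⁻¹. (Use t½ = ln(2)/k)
83.81 s

t½ = ln(2)/k = 0.6931/0.00827 = 83.81 s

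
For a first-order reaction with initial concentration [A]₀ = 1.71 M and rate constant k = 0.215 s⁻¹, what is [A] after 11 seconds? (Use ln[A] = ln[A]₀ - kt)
0.1607 M

ln[A] = ln[A]₀ - k·t = ln(1.71) - (0.215)·(11) = 0.5365 - 2.3650 = -1.8285
[A] = e^(-1.8285) = 0.1607 M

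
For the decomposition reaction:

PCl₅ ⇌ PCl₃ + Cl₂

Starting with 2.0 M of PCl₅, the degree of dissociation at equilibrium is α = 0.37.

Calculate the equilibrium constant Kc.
K_c = 0.4346

x = α·[A]₀ = 0.37 × 2.0 = 0.74 M dissociated.
At eq: [PCl₅] = 2.0 − 0.74 = 1.26 M; [PCl₃] = [Cl₂] = x = 0.74 M.
Kc = [PCl₃][Cl₂]/[PCl₅] = (0.74)²/1.26 = 0.4346.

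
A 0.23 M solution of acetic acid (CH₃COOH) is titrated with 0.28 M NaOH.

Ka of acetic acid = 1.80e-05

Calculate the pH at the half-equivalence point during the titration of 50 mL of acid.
pH = pKa = 4.74

At the half-equivalence point, [HA] = [A⁻], so by Henderson–Hasselbalch pH = pKa + log(1) = pKa.
pKa = −log(1.80e-05) = 4.74.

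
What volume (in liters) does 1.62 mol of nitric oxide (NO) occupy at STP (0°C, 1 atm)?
At STP, 1 mol of gas occupies 22.4 L
Volume = 1.62 mol × 22.4 L/mol = 36.29 L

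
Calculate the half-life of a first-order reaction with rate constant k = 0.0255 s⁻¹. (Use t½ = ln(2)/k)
27.18 s

t½ = ln(2)/k = 0.6931/0.0255 = 27.18 s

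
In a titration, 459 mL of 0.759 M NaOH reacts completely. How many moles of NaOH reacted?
Moles = Molarity × Volume (L)
Moles = 0.759 M × 0.459 L = 0.3484 mol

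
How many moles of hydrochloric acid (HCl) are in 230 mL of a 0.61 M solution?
Moles = Molarity × Volume (L)
Moles = 0.61 M × 0.23 L = 0.1403 mol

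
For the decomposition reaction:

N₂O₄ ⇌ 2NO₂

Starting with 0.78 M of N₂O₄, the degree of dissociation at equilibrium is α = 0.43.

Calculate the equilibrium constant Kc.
K_c = 1.0121

x = α·[A]₀ = 0.43 × 0.78 = 0.3354 M dissociated.
At eq: [N₂O₄] = 0.78 − 0.3354 = 0.4446 M; [NO₂] = 2x = 0.6708 M.
Kc = [NO₂]²/[N₂O₄] = (0.6708)²/0.4446 = 1.012.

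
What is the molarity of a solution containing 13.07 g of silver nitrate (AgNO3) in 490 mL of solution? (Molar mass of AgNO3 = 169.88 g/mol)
Moles of AgNO3 = 13.07 g ÷ 169.88 g/mol = 0.0769367 mol
Volume = 490 mL = 0.49 L
Molarity = 0.0769367 mol ÷ 0.49 L = 0.157 M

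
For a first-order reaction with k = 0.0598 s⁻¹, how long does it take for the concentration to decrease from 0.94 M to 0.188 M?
26.91 s

From ln[A] = ln[A]₀ - k·t: t = ln([A]₀/[A])/k = ln(0.94/0.188)/0.0598 = ln(5.0000)/0.0598 = 1.6094/0.0598 = 26.91 s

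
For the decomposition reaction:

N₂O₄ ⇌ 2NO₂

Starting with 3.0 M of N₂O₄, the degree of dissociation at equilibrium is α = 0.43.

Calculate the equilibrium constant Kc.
K_c = 3.8926

x = α·[A]₀ = 0.43 × 3.0 = 1.29 M dissociated.
At eq: [N₂O₄] = 3.0 − 1.29 = 1.71 M; [NO₂] = 2x = 2.58 M.
Kc = [NO₂]²/[N₂O₄] = (2.58)²/1.71 = 3.893.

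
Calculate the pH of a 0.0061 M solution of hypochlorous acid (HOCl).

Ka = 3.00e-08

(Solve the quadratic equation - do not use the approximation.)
pH = 4.87

x² + Ka×x - Ka×C = 0. Using quadratic formula: [H⁺] = 1.3513e-05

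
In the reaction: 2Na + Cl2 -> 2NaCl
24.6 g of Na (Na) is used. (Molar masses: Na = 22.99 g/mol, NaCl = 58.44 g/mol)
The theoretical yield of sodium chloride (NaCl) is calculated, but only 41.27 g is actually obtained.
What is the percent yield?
Moles of Na = 24.6 g ÷ 22.99 g/mol = 1.07003 mol
Mole ratio: 2 mol NaCl / 2 mol Na
Moles of NaCl = 1.07003 × (2/2) = 1.07003 mol
Theoretical yield = 1.07003 mol × 58.44 g/mol = 62.533 g
Actual yield = 41.27 g
Percent yield = (41.27 / 62.533) × 100% = 66.0%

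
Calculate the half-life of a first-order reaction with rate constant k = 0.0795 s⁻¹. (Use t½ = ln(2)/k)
8.72 s

t½ = ln(2)/k = 0.6931/0.0795 = 8.72 s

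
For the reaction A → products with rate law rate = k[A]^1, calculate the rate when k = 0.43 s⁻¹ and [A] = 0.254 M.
0.1092 M/s

rate = k·[A]^1 = 0.43·(0.254)^1 = 0.43·0.254 = 0.1092 M/s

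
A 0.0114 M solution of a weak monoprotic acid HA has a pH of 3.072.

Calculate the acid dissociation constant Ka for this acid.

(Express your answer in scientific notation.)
K_a = 6.80e-05

[H⁺] = 10^(−pH) = 10^(−3.072) = 8.472e-04 M. For HA ⇌ H⁺ + A⁻, Ka = x²/(C − x) = (8.472e-04)²/(0.0114 − 8.472e-04) = 6.80e-05.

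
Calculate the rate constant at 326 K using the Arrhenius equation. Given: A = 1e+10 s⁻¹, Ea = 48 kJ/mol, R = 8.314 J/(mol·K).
2.04e+02 s⁻¹

k = A·exp(-Ea/(R·T)) = 1e+10·exp(-48000/(8.314·326)) = 1e+10·exp(-17.7098) = 1e+10·2.0358e-08 = 2.04e+02 s⁻¹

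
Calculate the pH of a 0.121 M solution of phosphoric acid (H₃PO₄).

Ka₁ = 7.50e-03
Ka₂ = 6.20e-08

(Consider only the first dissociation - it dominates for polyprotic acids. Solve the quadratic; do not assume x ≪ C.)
pH = 1.58

x² + Ka₁·x − Ka₁·C = 0 with Ka₁ = 7.50e-03, C = 0.121.
x = (−Ka₁ + √(Ka₁² + 4·Ka₁·C))/2 = 2.6607e-02 M, so pH = 1.58.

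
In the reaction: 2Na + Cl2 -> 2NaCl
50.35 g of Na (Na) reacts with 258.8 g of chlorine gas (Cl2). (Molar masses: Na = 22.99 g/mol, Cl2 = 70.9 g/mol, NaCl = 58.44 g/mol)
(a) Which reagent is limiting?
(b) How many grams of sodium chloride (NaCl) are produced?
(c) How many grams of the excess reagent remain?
(a) Na, (b) 128 g, (c) 181.2 g

Moles of Na = 50.35 g ÷ 22.99 g/mol = 2.19008 mol
Moles of Cl2 = 258.8 g ÷ 70.9 g/mol = 3.65021 mol
Moles ÷ coefficient: Na: 2.19008/2 = 1.095, Cl2: 3.65021/1 = 3.65
(a) Na has the smaller value, so Na is the limiting reagent.
(b) Moles of NaCl = 2.19008 mol Na × (2/2) = 2.19008 mol; mass = 2.19008 mol × 58.44 g/mol = 128 g
(c) Cl2 consumed = 2.19008 × (1/2) = 1.09504 mol; remaining = 3.65021 − 1.09504 = 2.55517 mol; mass = 2.55517 mol × 70.9 g/mol = 181.2 g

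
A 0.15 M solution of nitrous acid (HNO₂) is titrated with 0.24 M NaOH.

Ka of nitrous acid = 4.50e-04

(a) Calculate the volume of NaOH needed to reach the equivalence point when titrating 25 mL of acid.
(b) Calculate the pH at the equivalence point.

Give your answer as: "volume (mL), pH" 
V = 15.6 mL, pH = 8.16

(a) At equivalence: moles acid = moles base.
moles acid = 0.15 × 0.025 = 0.00375 mol; V_NaOH = 0.00375/0.24 = 0.01562 L = 15.6 mL.
(b) At equivalence, all acid → conjugate base A⁻ at [A⁻] = 0.00375/0.04063 = 0.09231 M.
Kb = Kw/Ka = 1.0e-14/4.50e-04 = 2.222e-11; [OH⁻] = √(Kb·[A⁻]) = 1.432e-06; pOH = 5.84; pH = 14 − pOH = 8.16.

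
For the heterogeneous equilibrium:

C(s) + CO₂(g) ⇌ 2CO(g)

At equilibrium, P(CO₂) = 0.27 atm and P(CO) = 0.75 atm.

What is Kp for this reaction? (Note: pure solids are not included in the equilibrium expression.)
K_p = 2.083

Solid C is excluded.
Kp = P(CO)²/P(CO₂) = (0.75)²/0.27 = 0.5625/0.27 = 2.083.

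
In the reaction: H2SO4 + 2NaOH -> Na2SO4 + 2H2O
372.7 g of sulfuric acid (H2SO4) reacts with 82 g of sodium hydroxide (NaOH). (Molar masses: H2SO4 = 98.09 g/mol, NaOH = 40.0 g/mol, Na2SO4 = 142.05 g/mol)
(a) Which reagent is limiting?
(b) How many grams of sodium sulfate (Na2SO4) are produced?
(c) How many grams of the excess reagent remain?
(a) NaOH, (b) 145.6 g, (c) 272.2 g

Moles of H2SO4 = 372.7 g ÷ 98.09 g/mol = 3.79957 mol
Moles of NaOH = 82 g ÷ 40.0 g/mol = 2.05 mol
Moles ÷ coefficient: H2SO4: 3.79957/1 = 3.8, NaOH: 2.05/2 = 1.025
(a) NaOH has the smaller value, so NaOH is the limiting reagent.
(b) Moles of Na2SO4 = 2.05 mol NaOH × (1/2) = 1.025 mol; mass = 1.025 mol × 142.05 g/mol = 145.6 g
(c) H2SO4 consumed = 2.05 × (1/2) = 1.025 mol; remaining = 3.79957 − 1.025 = 2.77457 mol; mass = 2.77457 mol × 98.09 g/mol = 272.2 g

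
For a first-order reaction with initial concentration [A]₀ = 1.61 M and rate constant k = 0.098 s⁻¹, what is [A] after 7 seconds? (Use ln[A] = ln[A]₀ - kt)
0.8108 M

ln[A] = ln[A]₀ - k·t = ln(1.61) - (0.098)·(7) = 0.4762 - 0.6860 = -0.2098
[A] = e^(-0.2098) = 0.8108 M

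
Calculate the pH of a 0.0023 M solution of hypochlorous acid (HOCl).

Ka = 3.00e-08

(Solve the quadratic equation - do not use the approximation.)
pH = 5.08

x² + Ka×x - Ka×C = 0. Using quadratic formula: [H⁺] = 8.2916e-06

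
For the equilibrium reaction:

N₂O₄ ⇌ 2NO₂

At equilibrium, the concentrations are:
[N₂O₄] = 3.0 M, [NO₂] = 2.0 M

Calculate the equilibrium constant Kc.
K_c = 1.3333

Kc = ([NO₂]^2) / ([N₂O₄])
   = ((2.0)^2) / ((3.0))
   = 4 / 3 = 1.3333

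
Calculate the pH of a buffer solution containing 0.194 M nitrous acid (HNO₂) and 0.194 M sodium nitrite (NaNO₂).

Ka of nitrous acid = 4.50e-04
pH = 3.35

pKa = -log(4.50e-04) = 3.35. pH = pKa + log([A⁻]/[HA]) = 3.35 + log(0.194/0.194)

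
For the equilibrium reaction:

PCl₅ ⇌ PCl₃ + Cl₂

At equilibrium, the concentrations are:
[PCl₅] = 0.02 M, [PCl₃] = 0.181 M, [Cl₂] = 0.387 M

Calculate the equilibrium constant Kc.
K_c = 3.5023

Kc = ([PCl₃] × [Cl₂]) / ([PCl₅])
   = ((0.181)·(0.387)) / ((0.02))
   = 0.070047 / 0.02 = 3.5023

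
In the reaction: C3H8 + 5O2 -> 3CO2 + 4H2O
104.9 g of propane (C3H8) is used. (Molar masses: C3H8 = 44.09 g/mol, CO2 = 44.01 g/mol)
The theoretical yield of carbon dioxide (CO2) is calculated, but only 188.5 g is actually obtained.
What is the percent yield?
Moles of C3H8 = 104.9 g ÷ 44.09 g/mol = 2.37922 mol
Mole ratio: 3 mol CO2 / 1 mol C3H8
Moles of CO2 = 2.37922 × (3/1) = 7.13767 mol
Theoretical yield = 7.13767 mol × 44.01 g/mol = 314.13 g
Actual yield = 188.5 g
Percent yield = (188.5 / 314.13) × 100% = 60.0%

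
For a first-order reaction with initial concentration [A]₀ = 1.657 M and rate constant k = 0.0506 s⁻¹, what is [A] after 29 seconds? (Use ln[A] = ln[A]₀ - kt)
0.3820 M

ln[A] = ln[A]₀ - k·t = ln(1.657) - (0.0506)·(29) = 0.5050 - 1.4674 = -0.9624
[A] = e^(-0.9624) = 0.3820 M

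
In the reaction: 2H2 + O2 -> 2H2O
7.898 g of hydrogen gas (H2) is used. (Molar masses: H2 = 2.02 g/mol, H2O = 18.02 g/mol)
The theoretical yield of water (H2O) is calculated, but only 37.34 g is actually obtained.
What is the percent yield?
Moles of H2 = 7.898 g ÷ 2.02 g/mol = 3.9099 mol
Mole ratio: 2 mol H2O / 2 mol H2
Moles of H2O = 3.9099 × (2/2) = 3.9099 mol
Theoretical yield = 3.9099 mol × 18.02 g/mol = 70.456 g
Actual yield = 37.34 g
Percent yield = (37.34 / 70.456) × 100% = 53.0%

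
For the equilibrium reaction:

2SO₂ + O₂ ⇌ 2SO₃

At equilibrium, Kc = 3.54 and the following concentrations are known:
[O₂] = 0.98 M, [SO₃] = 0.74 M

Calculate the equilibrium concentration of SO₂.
[SO₂] = 0.3973 M

Kc = ([SO₃]^2) / ([SO₂]^2 × [O₂]) = 3.54
[SO₂]^2 = (product terms)/(Kc · other reactant terms) = 0.5476 / (3.54 · 0.98) = 0.15785
[SO₂] = (0.15785)^(1/2) = 0.3973 M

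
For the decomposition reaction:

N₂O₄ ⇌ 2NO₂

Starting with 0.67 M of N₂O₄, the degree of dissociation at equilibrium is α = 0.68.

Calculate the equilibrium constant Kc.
K_c = 3.8726

x = α·[A]₀ = 0.68 × 0.67 = 0.4556 M dissociated.
At eq: [N₂O₄] = 0.67 − 0.4556 = 0.2144 M; [NO₂] = 2x = 0.9112 M.
Kc = [NO₂]²/[N₂O₄] = (0.9112)²/0.2144 = 3.873.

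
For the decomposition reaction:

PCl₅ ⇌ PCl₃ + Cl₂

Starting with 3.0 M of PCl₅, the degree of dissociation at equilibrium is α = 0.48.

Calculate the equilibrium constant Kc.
K_c = 1.3292

x = α·[A]₀ = 0.48 × 3.0 = 1.44 M dissociated.
At eq: [PCl₅] = 3.0 − 1.44 = 1.56 M; [PCl₃] = [Cl₂] = x = 1.44 M.
Kc = [PCl₃][Cl₂]/[PCl₅] = (1.44)²/1.56 = 1.329.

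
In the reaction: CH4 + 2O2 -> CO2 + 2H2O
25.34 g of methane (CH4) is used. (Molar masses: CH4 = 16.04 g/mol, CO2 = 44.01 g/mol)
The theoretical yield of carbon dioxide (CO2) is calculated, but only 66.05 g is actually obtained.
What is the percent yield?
Moles of CH4 = 25.34 g ÷ 16.04 g/mol = 1.5798 mol
Mole ratio: 1 mol CO2 / 1 mol CH4
Moles of CO2 = 1.5798 × (1/1) = 1.5798 mol
Theoretical yield = 1.5798 mol × 44.01 g/mol = 69.527 g
Actual yield = 66.05 g
Percent yield = (66.05 / 69.527) × 100% = 95.0%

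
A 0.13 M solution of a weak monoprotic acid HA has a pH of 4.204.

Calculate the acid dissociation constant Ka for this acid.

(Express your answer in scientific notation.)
K_a = 3.01e-08

[H⁺] = 10^(−pH) = 10^(−4.204) = 6.252e-05 M. For HA ⇌ H⁺ + A⁻, Ka = x²/(C − x) = (6.252e-05)²/(0.13 − 6.252e-05) = 3.01e-08.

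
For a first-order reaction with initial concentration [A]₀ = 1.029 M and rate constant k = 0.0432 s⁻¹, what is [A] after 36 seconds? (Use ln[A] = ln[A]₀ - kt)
0.2173 M

ln[A] = ln[A]₀ - k·t = ln(1.029) - (0.0432)·(36) = 0.0286 - 1.5552 = -1.5266
[A] = e^(-1.5266) = 0.2173 M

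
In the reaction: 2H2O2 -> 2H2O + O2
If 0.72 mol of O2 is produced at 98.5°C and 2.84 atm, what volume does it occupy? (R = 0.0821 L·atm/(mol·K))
T = 98.5°C + 273.15 = 371.65 K
V = nRT/P = (0.72 × 0.0821 × 371.65) / 2.84
V = 7.74 L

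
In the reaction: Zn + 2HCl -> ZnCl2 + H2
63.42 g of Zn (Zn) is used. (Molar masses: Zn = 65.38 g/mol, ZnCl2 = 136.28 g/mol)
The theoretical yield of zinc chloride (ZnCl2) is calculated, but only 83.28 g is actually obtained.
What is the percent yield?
Moles of Zn = 63.42 g ÷ 65.38 g/mol = 0.970021 mol
Mole ratio: 1 mol ZnCl2 / 1 mol Zn
Moles of ZnCl2 = 0.970021 × (1/1) = 0.970021 mol
Theoretical yield = 0.970021 mol × 136.28 g/mol = 132.19 g
Actual yield = 83.28 g
Percent yield = (83.28 / 132.19) × 100% = 63.0%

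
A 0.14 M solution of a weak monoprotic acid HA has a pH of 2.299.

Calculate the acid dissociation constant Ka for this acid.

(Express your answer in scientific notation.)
K_a = 1.87e-04

[H⁺] = 10^(−pH) = 10^(−2.299) = 5.023e-03 M. For HA ⇌ H⁺ + A⁻, Ka = x²/(C − x) = (5.023e-03)²/(0.14 − 5.023e-03) = 1.87e-04.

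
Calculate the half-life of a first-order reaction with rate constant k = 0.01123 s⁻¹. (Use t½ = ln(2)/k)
61.72 s

t½ = ln(2)/k = 0.6931/0.01123 = 61.72 s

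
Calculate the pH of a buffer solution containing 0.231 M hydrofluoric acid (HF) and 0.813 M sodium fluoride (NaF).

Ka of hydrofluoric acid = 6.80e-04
pH = 3.71

pKa = -log(6.80e-04) = 3.17. pH = pKa + log([A⁻]/[HA]) = 3.17 + log(0.813/0.231)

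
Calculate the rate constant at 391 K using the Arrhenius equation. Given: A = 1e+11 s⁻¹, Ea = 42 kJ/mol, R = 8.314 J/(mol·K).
2.45e+05 s⁻¹

k = A·exp(-Ea/(R·T)) = 1e+11·exp(-42000/(8.314·391)) = 1e+11·exp(-12.9200) = 1e+11·2.4486e-06 = 2.45e+05 s⁻¹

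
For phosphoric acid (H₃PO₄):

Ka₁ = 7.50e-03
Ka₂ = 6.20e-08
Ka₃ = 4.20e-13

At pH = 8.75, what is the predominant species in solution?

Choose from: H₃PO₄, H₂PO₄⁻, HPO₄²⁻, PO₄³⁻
HPO₄²⁻

pKa1 = 2.12, pKa2 = 7.21, pKa3 = 12.38. Each pKa is the crossover between adjacent species; pH = 8.75 lies in the region where HPO₄²⁻ predominates.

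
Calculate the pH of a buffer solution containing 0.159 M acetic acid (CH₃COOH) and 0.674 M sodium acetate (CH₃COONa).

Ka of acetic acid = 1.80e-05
pH = 5.37

pKa = -log(1.80e-05) = 4.74. pH = pKa + log([A⁻]/[HA]) = 4.74 + log(0.674/0.159)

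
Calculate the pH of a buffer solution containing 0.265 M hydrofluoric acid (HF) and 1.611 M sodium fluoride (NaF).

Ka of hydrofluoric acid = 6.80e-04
pH = 3.95

pKa = -log(6.80e-04) = 3.17. pH = pKa + log([A⁻]/[HA]) = 3.17 + log(1.611/0.265)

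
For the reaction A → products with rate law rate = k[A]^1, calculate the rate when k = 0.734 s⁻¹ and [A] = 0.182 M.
0.1336 M/s

rate = k·[A]^1 = 0.734·(0.182)^1 = 0.734·0.182 = 0.1336 M/s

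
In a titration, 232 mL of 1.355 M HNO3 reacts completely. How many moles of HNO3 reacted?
Moles = Molarity × Volume (L)
Moles = 1.355 M × 0.232 L = 0.3144 mol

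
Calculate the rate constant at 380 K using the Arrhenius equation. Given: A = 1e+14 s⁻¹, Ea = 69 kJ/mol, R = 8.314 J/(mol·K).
3.27e+04 s⁻¹

k = A·exp(-Ea/(R·T)) = 1e+14·exp(-69000/(8.314·380)) = 1e+14·exp(-21.8401) = 1e+14·3.2730e-10 = 3.27e+04 s⁻¹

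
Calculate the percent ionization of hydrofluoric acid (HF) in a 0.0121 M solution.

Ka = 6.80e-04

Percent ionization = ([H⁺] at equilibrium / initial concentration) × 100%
Percent ionization = 21.1%

Let x = [H⁺]. Ka = x²/(C - x) ⇒ x² + (6.80e-04)x - (6.80e-04)(0.0121) = 0. x = 2.5485e-03. Percent = (2.5485e-03/0.0121) × 100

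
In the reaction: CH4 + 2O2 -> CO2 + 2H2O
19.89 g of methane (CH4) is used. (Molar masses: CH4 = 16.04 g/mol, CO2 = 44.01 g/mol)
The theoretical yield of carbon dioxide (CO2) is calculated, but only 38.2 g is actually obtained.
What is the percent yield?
Moles of CH4 = 19.89 g ÷ 16.04 g/mol = 1.24002 mol
Mole ratio: 1 mol CO2 / 1 mol CH4
Moles of CO2 = 1.24002 × (1/1) = 1.24002 mol
Theoretical yield = 1.24002 mol × 44.01 g/mol = 54.573 g
Actual yield = 38.2 g
Percent yield = (38.2 / 54.573) × 100% = 70.0%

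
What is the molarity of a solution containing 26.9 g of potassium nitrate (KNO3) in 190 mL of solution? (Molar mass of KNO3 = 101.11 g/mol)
Moles of KNO3 = 26.9 g ÷ 101.11 g/mol = 0.266047 mol
Volume = 190 mL = 0.19 L
Molarity = 0.266047 mol ÷ 0.19 L = 1.4 M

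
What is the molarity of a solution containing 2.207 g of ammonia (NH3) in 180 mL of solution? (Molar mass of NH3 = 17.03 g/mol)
Moles of NH3 = 2.207 g ÷ 17.03 g/mol = 0.129595 mol
Volume = 180 mL = 0.18 L
Molarity = 0.129595 mol ÷ 0.18 L = 0.72 M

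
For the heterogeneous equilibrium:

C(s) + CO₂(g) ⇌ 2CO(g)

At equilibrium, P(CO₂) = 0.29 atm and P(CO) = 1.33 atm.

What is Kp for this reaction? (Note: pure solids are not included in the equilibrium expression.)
K_p = 6.100

Solid C is excluded.
Kp = P(CO)²/P(CO₂) = (1.33)²/0.29 = 1.769/0.29 = 6.100.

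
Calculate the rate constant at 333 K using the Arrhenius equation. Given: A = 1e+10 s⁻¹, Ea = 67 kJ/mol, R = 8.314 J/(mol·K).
3.09e-01 s⁻¹

k = A·exp(-Ea/(R·T)) = 1e+10·exp(-67000/(8.314·333)) = 1e+10·exp(-24.2003) = 1e+10·3.0899e-11 = 3.09e-01 s⁻¹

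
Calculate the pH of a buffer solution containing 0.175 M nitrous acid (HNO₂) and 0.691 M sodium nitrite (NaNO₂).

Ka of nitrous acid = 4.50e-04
pH = 3.94

pKa = -log(4.50e-04) = 3.35. pH = pKa + log([A⁻]/[HA]) = 3.35 + log(0.691/0.175)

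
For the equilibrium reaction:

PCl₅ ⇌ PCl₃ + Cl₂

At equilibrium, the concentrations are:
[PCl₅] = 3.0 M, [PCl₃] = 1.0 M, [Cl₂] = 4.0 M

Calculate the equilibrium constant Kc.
K_c = 1.3333

Kc = ([PCl₃] × [Cl₂]) / ([PCl₅])
   = ((1.0)·(4.0)) / ((3.0))
   = 4 / 3 = 1.3333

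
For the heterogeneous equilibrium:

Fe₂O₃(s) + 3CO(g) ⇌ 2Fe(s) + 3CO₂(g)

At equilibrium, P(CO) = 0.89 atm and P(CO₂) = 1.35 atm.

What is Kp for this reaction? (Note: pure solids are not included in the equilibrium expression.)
K_p = 3.490

Solids (Fe₂O₃, Fe) are excluded.
Kp = P(CO₂)³/P(CO)³ = (1.35)³/(0.89)³ = 2.46/0.705 = 3.490.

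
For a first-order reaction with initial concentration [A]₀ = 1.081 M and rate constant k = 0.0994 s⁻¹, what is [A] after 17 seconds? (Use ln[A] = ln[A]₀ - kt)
0.1995 M

ln[A] = ln[A]₀ - k·t = ln(1.081) - (0.0994)·(17) = 0.0779 - 1.6898 = -1.6119
[A] = e^(-1.6119) = 0.1995 M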